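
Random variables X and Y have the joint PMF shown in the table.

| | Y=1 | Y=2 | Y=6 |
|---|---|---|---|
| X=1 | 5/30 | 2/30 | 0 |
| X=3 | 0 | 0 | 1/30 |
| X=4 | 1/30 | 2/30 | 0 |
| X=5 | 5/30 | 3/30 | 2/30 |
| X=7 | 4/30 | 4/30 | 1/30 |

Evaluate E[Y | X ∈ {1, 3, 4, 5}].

43/21

P(X ∈ {1, 3, 4, 5}) = 7/10.
Σ Y·P over the event = 1·(5/30) + 2·(2/30) + 6·(1/30) + 1·(1/30) + 2·(2/30) + 1·(5/30) + 2·(3/30) + 6·(2/30) = 43/30.
E[Y | X ∈ {1, 3, 4, 5}] = (43/30) / (7/10) = 43/21.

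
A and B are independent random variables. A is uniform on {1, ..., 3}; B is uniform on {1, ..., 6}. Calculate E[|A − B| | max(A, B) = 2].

2/3

Outcomes with max(A, B) = 2: (1,2), (2,1), (2,2), each with probability 1/18.
E[|A − B| | max(A, B) = 2] = (1 + 1 + 0) / 3 = 2/3.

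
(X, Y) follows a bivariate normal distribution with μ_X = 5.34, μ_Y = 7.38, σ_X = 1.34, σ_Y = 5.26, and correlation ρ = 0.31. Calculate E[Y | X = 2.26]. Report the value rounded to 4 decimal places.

3.6321

The regression of Y on X has slope ρ·σ_Y/σ_X and passes through (μ_X, μ_Y).
E[Y | X=2.26] = 7.38 + (0.31)·(5.26/1.34)·(2.26 − (5.34)) = 7.38 + (1.216866)·(-3.08) = 3.6321.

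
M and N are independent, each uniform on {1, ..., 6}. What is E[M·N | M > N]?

P(M > N) = 5/12.
Summing MN·P(x,y) over outcomes with M > N gives 175/36.
E[M·N | M > N] = (175/36) / (5/12) = 35/3.

35/3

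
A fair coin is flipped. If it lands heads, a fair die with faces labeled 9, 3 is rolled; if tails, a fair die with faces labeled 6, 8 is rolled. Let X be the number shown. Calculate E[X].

13/2

E[X | heads] = (9+3)/2 = 6.
E[X | tails] = (6+8)/2 = 7.
By the law of total expectation,
E[X] = (1/2)·(6) + (1/2)·(7) = 13/2.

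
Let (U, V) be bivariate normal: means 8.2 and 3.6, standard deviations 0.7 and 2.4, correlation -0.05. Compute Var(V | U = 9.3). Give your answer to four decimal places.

5.7456

Var(V | U=x) = (1 − ρ²)·σ_V².
Var(V | U=9.3) = (2.4)²·(1 − (-0.05)²) = 5.76·0.9975 = 5.7456.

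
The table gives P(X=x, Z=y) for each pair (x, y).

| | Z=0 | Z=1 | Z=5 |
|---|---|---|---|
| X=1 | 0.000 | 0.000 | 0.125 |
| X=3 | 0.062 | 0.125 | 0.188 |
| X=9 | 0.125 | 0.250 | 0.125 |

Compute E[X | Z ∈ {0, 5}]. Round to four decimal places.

P(Z ∈ {0, 5}) = 0.625.
Σ X·P over the event = 1·(0.125) + 3·(0.062) + 3·(0.188) + 9·(0.125) + 9·(0.125) = 3.125.
E[X | Z ∈ {0, 5}] = (3.125) / (0.625) = 5.0000.

5.0000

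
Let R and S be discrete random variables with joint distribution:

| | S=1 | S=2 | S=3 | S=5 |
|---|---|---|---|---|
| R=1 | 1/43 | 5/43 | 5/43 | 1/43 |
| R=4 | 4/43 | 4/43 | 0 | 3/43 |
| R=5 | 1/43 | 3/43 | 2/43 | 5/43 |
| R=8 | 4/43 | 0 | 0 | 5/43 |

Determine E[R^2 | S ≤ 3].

545/29

P(S ≤ 3) = 29/43.
Summing R^2·P(R=x,S=y) over the conditioning event gives 545/43.
E[R^2 | S ≤ 3] = (545/43) / (29/43) = 545/29.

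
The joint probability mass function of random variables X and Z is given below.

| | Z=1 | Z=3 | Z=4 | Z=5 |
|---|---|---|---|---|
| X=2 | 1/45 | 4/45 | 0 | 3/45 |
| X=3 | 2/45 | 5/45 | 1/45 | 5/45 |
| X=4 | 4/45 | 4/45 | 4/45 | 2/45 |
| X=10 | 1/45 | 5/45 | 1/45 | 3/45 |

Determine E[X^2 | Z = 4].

P(Z = 4) = 2/15.
Σ X^2·P over the event = 9·(1/45) + 16·(4/45) + 100·(1/45) = 173/45.
E[X^2 | Z = 4] = (173/45) / (2/15) = 173/6.

173/6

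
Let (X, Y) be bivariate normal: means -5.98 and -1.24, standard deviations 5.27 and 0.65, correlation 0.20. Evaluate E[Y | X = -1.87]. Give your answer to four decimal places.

E[Y | X=x] = μ_Y + ρ(σ_Y/σ_X)(x − μ_X) for jointly normal variables.
E[Y | X=-1.87] = -1.24 + (0.20)·(0.65/5.27)·(-1.87 − (-5.98)) = -1.24 + (0.024668)·(4.11) = -1.1386.

-1.1386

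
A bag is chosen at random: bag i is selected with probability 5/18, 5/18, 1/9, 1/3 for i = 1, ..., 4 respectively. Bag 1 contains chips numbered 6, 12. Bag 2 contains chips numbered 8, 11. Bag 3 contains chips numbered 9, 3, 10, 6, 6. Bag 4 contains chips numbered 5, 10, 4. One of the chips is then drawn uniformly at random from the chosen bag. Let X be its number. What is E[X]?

E[X | bag 1] = (6+12)/2 = 9.
E[X | bag 2] = (8+11)/2 = 19/2.
E[X | bag 3] = (9+3+10+6+6)/5 = 34/5.
E[X | bag 4] = (5+10+4)/3 = 19/3.
E[X] = (5/18)·(9) + (5/18)·(19/2) + (1/9)·(34/5) + (1/3)·(19/3) = 1441/180.

1441/180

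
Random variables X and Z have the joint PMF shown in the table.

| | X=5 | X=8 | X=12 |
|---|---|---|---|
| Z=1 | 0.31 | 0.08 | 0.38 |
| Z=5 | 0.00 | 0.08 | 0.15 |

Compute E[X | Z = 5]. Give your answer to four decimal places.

10.6087

P(Z = 5) = 0.23.
Σ X·P over the event = 8·(0.08) + 12·(0.15) = 2.44.
E[X | Z = 5] = (2.44) / (0.23) = 10.6087.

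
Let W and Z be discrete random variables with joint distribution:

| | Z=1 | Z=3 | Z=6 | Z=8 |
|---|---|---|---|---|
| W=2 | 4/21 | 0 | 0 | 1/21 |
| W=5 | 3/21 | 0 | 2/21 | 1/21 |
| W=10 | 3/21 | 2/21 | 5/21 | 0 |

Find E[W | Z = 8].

7/2

P(Z = 8) = 2/21.
Σ W·P over the event = 2·(1/21) + 5·(1/21) = 1/3.
E[W | Z = 8] = (1/3) / (2/21) = 7/2.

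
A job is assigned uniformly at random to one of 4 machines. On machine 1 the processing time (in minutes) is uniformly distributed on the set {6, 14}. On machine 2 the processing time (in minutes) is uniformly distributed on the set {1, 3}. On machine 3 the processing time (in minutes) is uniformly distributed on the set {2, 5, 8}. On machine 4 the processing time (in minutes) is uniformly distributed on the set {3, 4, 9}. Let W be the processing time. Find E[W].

E[W | machine 1] = (6+14)/2 = 10.
E[W | machine 2] = (1+3)/2 = 2.
E[W | machine 3] = (2+5+8)/3 = 5.
E[W | machine 4] = (3+4+9)/3 = 16/3.
By the law of total expectation,
E[W] = (1/4)·(10) + (1/4)·(2) + (1/4)·(5) + (1/4)·(16/3) = 67/12.

67/12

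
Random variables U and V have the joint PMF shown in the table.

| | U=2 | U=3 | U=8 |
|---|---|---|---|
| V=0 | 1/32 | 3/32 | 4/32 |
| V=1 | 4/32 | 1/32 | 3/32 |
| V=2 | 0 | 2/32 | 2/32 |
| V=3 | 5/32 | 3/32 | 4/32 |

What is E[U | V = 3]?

P(V = 3) = 3/8.
Σ U·P over the event = 2·(5/32) + 3·(3/32) + 8·(4/32) = 51/32.
E[U | V = 3] = (51/32) / (3/8) = 17/4.

17/4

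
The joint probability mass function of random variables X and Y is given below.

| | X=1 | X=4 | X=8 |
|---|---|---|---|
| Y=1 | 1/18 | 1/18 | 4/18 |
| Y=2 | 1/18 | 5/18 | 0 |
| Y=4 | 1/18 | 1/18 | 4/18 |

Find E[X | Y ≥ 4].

37/6

P(Y ≥ 4) = 1/3.
Summing X·P(X=x,Y=y) over the conditioning event gives 37/18.
E[X | Y ≥ 4] = (37/18) / (1/3) = 37/6.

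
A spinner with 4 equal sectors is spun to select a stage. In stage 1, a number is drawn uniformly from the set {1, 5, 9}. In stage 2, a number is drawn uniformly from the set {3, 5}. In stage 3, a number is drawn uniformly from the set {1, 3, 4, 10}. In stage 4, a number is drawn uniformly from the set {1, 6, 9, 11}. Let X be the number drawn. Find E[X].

E[X | stage 1] = (1+5+9)/3 = 5.
E[X | stage 2] = (3+5)/2 = 4.
E[X | stage 3] = (1+3+4+10)/4 = 9/2.
E[X | stage 4] = (1+6+9+11)/4 = 27/4.
E[X] = (1/4)·(5) + (1/4)·(4) + (1/4)·(9/2) + (1/4)·(27/4) = 81/16.

81/16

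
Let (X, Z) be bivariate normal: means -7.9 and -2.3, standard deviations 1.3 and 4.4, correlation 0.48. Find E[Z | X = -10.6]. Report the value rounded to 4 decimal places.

-6.6865

E[Z | X=x] = μ_Z + ρ(σ_Z/σ_X)(x − μ_X) for jointly normal variables.
E[Z | X=-10.6] = -2.3 + (0.48)·(4.4/1.3)·(-10.6 − (-7.9)) = -2.3 + (1.62462)·(-2.7) = -6.6865.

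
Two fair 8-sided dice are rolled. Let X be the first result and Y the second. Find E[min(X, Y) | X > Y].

P(X > Y) = 7/16.
Summing min(X,Y)·P(x,y) over outcomes with X > Y gives 21/16.
E[min(X, Y) | X > Y] = (21/16) / (7/16) = 3.

3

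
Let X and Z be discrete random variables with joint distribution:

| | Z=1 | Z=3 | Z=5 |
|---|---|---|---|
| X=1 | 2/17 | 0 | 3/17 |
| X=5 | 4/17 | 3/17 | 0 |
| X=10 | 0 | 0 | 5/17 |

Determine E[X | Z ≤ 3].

37/9

P(Z ≤ 3) = 9/17.
Summing X·P(X=x,Z=y) over the conditioning event gives 37/17.
E[X | Z ≤ 3] = (37/17) / (9/17) = 37/9.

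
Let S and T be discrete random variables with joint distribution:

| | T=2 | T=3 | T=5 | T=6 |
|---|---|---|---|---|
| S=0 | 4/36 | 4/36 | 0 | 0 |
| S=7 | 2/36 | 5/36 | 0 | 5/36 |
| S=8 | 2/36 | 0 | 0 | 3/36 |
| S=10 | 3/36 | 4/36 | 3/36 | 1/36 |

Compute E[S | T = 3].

P(T = 3) = 13/36.
Σ S·P over the event = 0·(4/36) + 7·(5/36) + 10·(4/36) = 25/12.
E[S | T = 3] = (25/12) / (13/36) = 75/13.

75/13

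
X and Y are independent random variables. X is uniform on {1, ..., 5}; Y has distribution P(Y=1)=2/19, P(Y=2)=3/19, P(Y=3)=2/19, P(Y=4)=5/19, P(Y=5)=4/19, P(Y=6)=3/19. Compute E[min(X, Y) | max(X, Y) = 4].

P(max(X, Y) = 4) = 27/95.
Summing min(X,Y)·P(x,y) over outcomes with max(X, Y) = 4 gives 64/95.
E[min(X, Y) | max(X, Y) = 4] = (64/95) / (27/95) = 64/27.

64/27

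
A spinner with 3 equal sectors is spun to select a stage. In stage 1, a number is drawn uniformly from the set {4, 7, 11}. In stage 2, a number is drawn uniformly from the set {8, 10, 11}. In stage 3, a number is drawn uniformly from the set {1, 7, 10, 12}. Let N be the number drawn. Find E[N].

E[N | stage 1] = (4+7+11)/3 = 22/3.
E[N | stage 2] = (8+10+11)/3 = 29/3.
E[N | stage 3] = (1+7+10+12)/4 = 15/2.
E[N] = (1/3)·(22/3) + (1/3)·(29/3) + (1/3)·(15/2) = 49/6.

49/6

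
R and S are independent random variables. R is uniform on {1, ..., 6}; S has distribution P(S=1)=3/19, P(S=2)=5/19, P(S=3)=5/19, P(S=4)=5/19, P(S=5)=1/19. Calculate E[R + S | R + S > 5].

P(R + S > 5) = 12/19.
Summing (R+S)·P(x,y) over outcomes with R + S > 5 gives 545/114.
E[R + S | R + S > 5] = (545/114) / (12/19) = 545/72.

545/72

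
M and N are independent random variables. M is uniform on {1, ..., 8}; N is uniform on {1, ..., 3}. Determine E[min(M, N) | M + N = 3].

1

P(M + N = 3) = 1/12.
Summing min(M,N)·P(x,y) over outcomes with M + N = 3 gives 1/12.
E[min(M, N) | M + N = 3] = (1/12) / (1/12) = 1.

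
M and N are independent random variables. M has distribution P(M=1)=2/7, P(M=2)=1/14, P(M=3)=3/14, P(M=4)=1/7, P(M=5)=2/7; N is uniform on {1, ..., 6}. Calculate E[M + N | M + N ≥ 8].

265/29

P(M + N ≥ 8) = 29/84.
Summing (M+N)·P(x,y) over outcomes with M + N ≥ 8 gives 265/84.
E[M + N | M + N ≥ 8] = (265/84) / (29/84) = 265/29.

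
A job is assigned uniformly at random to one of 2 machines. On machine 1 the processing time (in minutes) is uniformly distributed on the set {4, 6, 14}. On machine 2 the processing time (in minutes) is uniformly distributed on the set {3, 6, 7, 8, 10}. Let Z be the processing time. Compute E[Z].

E[Z | machine 1] = (4+6+14)/3 = 8.
E[Z | machine 2] = (3+6+7+8+10)/5 = 34/5.
E[Z] = (1/2)·(8) + (1/2)·(34/5) = 37/5.

37/5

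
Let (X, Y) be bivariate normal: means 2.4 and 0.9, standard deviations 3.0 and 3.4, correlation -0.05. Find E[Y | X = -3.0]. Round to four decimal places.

For a bivariate normal, E[Y | X=x] = μ_Y + ρ·(σ_Y/σ_X)·(x − μ_X).
E[Y | X=-3.0] = 0.9 + (-0.05)·(3.4/3.0)·(-3.0 − (2.4)) = 0.9 + (-0.056667)·(-5.4) = 1.2060.

1.2060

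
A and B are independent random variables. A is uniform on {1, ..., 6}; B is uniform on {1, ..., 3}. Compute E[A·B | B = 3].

21/2

P(B = 3) = 1/3.
Summing AB·P(x,y) over outcomes with B = 3 gives 7/2.
E[A·B | B = 3] = (7/2) / (1/3) = 21/2.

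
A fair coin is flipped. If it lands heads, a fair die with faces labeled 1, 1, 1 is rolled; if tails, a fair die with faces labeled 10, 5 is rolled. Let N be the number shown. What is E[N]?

E[N | heads] = (1+1+1)/3 = 1.
E[N | tails] = (10+5)/2 = 15/2.
By the law of total expectation,
E[N] = (1/2)·(1) + (1/2)·(15/2) = 17/4.

17/4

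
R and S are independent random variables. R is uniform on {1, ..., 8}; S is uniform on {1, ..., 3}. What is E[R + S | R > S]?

P(R > S) = 3/4.
Summing (R+S)·P(x,y) over outcomes with R > S gives 11/2.
E[R + S | R > S] = (11/2) / (3/4) = 22/3.

22/3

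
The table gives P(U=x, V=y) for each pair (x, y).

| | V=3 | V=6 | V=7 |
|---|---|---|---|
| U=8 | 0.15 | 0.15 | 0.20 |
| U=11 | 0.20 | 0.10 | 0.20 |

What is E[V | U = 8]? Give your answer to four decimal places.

5.5000

P(U = 8) = 0.50.
Σ V·P over the event = 3·(0.15) + 6·(0.15) + 7·(0.20) = 2.75.
E[V | U = 8] = (2.75) / (0.50) = 5.5000.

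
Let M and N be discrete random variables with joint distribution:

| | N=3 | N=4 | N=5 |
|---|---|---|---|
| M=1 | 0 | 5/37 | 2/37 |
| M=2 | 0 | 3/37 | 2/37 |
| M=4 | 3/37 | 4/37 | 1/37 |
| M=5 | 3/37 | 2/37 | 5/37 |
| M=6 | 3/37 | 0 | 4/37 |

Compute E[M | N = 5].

P(N = 5) = 14/37.
Σ M·P over the event = 1·(2/37) + 2·(2/37) + 4·(1/37) + 5·(5/37) + 6·(4/37) = 59/37.
E[M | N = 5] = (59/37) / (14/37) = 59/14.

59/14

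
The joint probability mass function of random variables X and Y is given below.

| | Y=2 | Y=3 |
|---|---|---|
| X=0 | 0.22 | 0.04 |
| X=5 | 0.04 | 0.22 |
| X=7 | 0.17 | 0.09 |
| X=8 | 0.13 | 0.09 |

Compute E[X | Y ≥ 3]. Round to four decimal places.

5.5682

P(Y ≥ 3) = 0.44.
Σ X·P over the event = 0·(0.04) + 5·(0.22) + 7·(0.09) + 8·(0.09) = 2.45.
E[X | Y ≥ 3] = (2.45) / (0.44) = 5.5682.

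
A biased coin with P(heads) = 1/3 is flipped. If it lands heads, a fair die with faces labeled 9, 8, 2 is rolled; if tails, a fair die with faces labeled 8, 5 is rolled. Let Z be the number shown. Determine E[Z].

58/9

E[Z | heads] = (9+8+2)/3 = 19/3.
E[Z | tails] = (8+5)/2 = 13/2.
By the law of total expectation,
E[Z] = (1/3)·(19/3) + (2/3)·(13/2) = 58/9.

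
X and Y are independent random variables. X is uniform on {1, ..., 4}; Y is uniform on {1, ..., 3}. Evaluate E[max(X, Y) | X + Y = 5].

10/3

Outcomes with X + Y = 5: (2,3), (3,2), (4,1), each with probability 1/12.
E[max(X, Y) | X + Y = 5] = (3 + 3 + 4) / 3 = 10/3.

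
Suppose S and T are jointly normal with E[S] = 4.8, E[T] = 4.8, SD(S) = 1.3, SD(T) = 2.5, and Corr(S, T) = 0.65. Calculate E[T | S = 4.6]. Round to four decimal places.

For a bivariate normal, E[T | S=x] = μ_T + ρ·(σ_T/σ_S)·(x − μ_S).
E[T | S=4.6] = 4.8 + (0.65)·(2.5/1.3)·(4.6 − (4.8)) = 4.8 + (1.25)·(-0.2) = 4.5500.

4.5500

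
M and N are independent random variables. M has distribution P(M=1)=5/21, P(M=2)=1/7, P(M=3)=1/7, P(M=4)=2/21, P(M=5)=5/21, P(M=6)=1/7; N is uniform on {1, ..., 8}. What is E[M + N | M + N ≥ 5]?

623/72

P(M + N ≥ 5) = 6/7.
Summing (M+N)·P(x,y) over outcomes with M + N ≥ 5 gives 89/12.
E[M + N | M + N ≥ 5] = (89/12) / (6/7) = 623/72.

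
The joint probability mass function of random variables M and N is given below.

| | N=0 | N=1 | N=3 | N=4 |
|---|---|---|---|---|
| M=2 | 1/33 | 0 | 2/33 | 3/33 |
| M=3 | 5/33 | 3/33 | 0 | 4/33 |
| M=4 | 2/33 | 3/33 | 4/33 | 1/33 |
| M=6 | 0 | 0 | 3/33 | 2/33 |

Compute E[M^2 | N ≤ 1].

P(N ≤ 1) = 14/33.
Summing M^2·P(M=x,N=y) over the conditioning event gives 52/11.
E[M^2 | N ≤ 1] = (52/11) / (14/33) = 78/7.

78/7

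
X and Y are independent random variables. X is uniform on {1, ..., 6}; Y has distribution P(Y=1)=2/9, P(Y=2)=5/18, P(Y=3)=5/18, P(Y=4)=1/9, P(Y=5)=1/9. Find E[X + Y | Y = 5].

17/2

P(Y = 5) = 1/9.
Summing (X+Y)·P(x,y) over outcomes with Y = 5 gives 17/18.
E[X + Y | Y = 5] = (17/18) / (1/9) = 17/2.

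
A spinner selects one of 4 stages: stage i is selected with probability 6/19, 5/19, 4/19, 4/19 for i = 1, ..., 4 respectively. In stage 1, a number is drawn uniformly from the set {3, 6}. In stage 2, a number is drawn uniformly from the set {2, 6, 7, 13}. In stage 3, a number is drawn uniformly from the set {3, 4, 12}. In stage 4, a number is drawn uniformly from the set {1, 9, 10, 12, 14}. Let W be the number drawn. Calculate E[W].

98/15

E[W | stage 1] = (3+6)/2 = 9/2.
E[W | stage 2] = (2+6+7+13)/4 = 7.
E[W | stage 3] = (3+4+12)/3 = 19/3.
E[W | stage 4] = (1+9+10+12+14)/5 = 46/5.
E[W] = (6/19)·(9/2) + (5/19)·(7) + (4/19)·(19/3) + (4/19)·(46/5) = 98/15.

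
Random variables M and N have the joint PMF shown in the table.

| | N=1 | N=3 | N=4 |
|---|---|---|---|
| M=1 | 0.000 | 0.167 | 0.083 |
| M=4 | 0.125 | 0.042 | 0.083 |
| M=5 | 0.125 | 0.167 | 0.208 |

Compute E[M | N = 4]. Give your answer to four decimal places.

3.8904

P(N = 4) = 0.374.
Summing M·P(M=x,N=y) over the conditioning event gives 1.455.
E[M | N = 4] = (1.455) / (0.374) = 3.8904.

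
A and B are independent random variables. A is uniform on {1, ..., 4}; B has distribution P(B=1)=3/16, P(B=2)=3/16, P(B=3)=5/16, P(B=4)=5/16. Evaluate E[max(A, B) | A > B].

17/5

P(A > B) = 5/16.
Summing max(A,B)·P(x,y) over outcomes with A > B gives 17/16.
E[max(A, B) | A > B] = (17/16) / (5/16) = 17/5.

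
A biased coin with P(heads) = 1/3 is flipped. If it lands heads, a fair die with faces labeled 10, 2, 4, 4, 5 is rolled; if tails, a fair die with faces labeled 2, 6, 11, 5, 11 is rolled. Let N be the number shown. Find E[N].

E[N | heads] = (10+2+4+4+5)/5 = 5.
E[N | tails] = (2+6+11+5+11)/5 = 7.
By the law of total expectation,
E[N] = (1/3)·(5) + (2/3)·(7) = 19/3.

19/3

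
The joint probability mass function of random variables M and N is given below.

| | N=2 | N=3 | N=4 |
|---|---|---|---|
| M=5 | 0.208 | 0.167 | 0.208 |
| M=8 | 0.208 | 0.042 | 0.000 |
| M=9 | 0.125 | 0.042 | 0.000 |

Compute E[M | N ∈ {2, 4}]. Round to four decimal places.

P(N ∈ {2, 4}) = 0.749.
Σ M·P over the event = 5·(0.208) + 5·(0.208) + 8·(0.208) + 9·(0.125) = 4.869.
E[M | N ∈ {2, 4}] = (4.869) / (0.749) = 6.5007.

6.5007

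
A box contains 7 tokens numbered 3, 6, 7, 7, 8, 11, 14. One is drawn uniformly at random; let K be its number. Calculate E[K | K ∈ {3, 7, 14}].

31/4

P(K ∈ {3, 7, 14}) = 4/7.
Σ over the event: 3·1/7 + 7·2/7 + 14·1/7 = 31/7.
E[K | K ∈ {3, 7, 14}] = (31/7) / (4/7) = 31/4.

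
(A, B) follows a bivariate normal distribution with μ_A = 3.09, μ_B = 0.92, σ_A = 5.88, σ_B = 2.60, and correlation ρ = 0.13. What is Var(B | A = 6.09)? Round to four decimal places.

6.6458

Var(B | A=x) = (1 − ρ²)·σ_B².
Var(B | A=6.09) = (2.60)²·(1 − (0.13)²) = 6.76·0.9831 = 6.6458.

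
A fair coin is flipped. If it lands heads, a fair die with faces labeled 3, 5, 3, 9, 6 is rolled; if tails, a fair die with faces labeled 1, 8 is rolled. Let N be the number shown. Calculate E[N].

97/20

E[N | heads] = (3+5+3+9+6)/5 = 26/5.
E[N | tails] = (1+8)/2 = 9/2.
E[N] = (1/2)·(26/5) + (1/2)·(9/2) = 97/20.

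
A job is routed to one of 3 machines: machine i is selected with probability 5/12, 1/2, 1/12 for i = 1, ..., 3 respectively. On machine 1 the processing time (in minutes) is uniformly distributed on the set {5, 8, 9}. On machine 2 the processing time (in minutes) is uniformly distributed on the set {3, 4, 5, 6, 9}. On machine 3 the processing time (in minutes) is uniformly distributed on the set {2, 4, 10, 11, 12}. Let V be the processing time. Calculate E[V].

E[V | machine 1] = (5+8+9)/3 = 22/3.
E[V | machine 2] = (3+4+5+6+9)/5 = 27/5.
E[V | machine 3] = (2+4+10+11+12)/5 = 39/5.
E[V] = (5/12)·(22/3) + (1/2)·(27/5) + (1/12)·(39/5) = 1153/180.

1153/180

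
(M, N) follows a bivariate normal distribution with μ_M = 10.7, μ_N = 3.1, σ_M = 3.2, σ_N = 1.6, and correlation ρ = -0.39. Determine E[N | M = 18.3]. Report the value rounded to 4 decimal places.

1.6180

The regression of N on M has slope ρ·σ_N/σ_M and passes through (μ_M, μ_N).
E[N | M=18.3] = 3.1 + (-0.39)·(1.6/3.2)·(18.3 − (10.7)) = 3.1 + (-0.195)·(7.6) = 1.6180.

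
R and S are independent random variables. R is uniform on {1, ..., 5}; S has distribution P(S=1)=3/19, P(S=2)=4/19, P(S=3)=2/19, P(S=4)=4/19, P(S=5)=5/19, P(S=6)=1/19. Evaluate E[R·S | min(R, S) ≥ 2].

427/32

P(min(R, S) ≥ 2) = 64/95.
Summing RS·P(x,y) over outcomes with min(R, S) ≥ 2 gives 854/95.
E[R·S | min(R, S) ≥ 2] = (854/95) / (64/95) = 427/32.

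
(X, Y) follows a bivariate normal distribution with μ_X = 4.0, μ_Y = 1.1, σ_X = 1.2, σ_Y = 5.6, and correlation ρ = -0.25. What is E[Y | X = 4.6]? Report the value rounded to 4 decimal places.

For a bivariate normal, E[Y | X=x] = μ_Y + ρ·(σ_Y/σ_X)·(x − μ_X).
E[Y | X=4.6] = 1.1 + (-0.25)·(5.6/1.2)·(4.6 − (4.0)) = 1.1 + (-1.1667)·(0.6) = 0.4000.

0.4000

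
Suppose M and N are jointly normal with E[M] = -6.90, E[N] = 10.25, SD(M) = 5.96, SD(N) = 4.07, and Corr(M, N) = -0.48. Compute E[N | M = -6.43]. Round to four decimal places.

10.0959

For a bivariate normal, E[N | M=x] = μ_N + ρ·(σ_N/σ_M)·(x − μ_M).
E[N | M=-6.43] = 10.25 + (-0.48)·(4.07/5.96)·(-6.43 − (-6.90)) = 10.25 + (-0.32779)·(0.47) = 10.0959.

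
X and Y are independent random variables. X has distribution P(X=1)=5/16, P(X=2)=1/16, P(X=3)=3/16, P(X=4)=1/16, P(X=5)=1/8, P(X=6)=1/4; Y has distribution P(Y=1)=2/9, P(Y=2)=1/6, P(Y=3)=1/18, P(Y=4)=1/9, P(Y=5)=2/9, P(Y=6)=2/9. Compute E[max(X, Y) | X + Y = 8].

P(X + Y = 8) = 1/9.
Summing max(X,Y)·P(x,y) over outcomes with X + Y = 8 gives 29/48.
E[max(X, Y) | X + Y = 8] = (29/48) / (1/9) = 87/16.

87/16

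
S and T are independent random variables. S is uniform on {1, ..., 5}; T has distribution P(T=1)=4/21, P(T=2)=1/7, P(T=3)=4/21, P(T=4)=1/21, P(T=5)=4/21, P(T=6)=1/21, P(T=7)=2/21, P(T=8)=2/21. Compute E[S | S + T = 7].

43/13

P(S + T = 7) = 13/105.
Summing S·P(x,y) over outcomes with S + T = 7 gives 43/105.
E[S | S + T = 7] = (43/105) / (13/105) = 43/13.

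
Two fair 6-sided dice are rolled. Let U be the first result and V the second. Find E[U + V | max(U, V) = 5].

Outcomes with max(U, V) = 5: (1,5), (2,5), (3,5), (4,5), (5,1), (5,2), (5,3), (5,4), (5,5), each with probability 1/36.
E[U + V | max(U, V) = 5] = (6 + 7 + 8 + 9 + 6 + 7 + 8 + 9 + 10) / 9 = 70/9.

70/9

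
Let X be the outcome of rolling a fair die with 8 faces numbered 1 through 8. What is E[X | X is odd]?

Given X is odd, X is equally likely to be any of {1, 3, 5, 7}.
E[X | X is odd] = (1 + 3 + 5 + 7) / 4 = 4.

4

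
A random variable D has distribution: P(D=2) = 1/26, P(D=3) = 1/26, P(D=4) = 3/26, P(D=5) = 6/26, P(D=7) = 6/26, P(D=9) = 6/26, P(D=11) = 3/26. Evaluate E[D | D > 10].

P(D > 10) = 3/26.
Σ over the event: 11·3/26 = 33/26.
E[D | D > 10] = (33/26) / (3/26) = 11.

11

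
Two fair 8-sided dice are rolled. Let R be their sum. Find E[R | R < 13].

P(R < 13) = 27/32.
E[R | R < 13] = (109/16) / (27/32) = 218/27.

218/27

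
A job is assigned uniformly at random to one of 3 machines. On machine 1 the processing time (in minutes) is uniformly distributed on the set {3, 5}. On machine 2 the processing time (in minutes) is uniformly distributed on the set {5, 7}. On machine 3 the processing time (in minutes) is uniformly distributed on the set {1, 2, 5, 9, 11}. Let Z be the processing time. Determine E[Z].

26/5

E[Z | machine 1] = (3+5)/2 = 4.
E[Z | machine 2] = (5+7)/2 = 6.
E[Z | machine 3] = (1+2+5+9+11)/5 = 28/5.
By the law of total expectation,
E[Z] = (1/3)·(4) + (1/3)·(6) + (1/3)·(28/5) = 26/5.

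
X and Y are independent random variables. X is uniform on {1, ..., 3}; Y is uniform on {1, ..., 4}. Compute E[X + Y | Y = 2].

Outcomes with Y = 2: (1,2), (2,2), (3,2), each with probability 1/12.
E[X + Y | Y = 2] = (3 + 4 + 5) / 3 = 4.

4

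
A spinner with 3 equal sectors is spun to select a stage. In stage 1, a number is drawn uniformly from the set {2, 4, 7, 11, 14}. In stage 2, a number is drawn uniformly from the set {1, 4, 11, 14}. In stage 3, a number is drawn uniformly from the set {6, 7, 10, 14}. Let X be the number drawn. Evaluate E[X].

487/60

E[X | stage 1] = (2+4+7+11+14)/5 = 38/5.
E[X | stage 2] = (1+4+11+14)/4 = 15/2.
E[X | stage 3] = (6+7+10+14)/4 = 37/4.
By the law of total expectation,
E[X] = (1/3)·(38/5) + (1/3)·(15/2) + (1/3)·(37/4) = 487/60.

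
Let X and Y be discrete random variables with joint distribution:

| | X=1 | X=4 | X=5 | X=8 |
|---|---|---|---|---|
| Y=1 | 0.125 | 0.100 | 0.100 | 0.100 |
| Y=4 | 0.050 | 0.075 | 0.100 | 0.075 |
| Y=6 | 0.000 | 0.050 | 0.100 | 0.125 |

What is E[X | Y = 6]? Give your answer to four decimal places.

6.1818

P(Y = 6) = 0.275.
Σ X·P over the event = 4·(0.050) + 5·(0.100) + 8·(0.125) = 1.700.
E[X | Y = 6] = (1.700) / (0.275) = 6.1818.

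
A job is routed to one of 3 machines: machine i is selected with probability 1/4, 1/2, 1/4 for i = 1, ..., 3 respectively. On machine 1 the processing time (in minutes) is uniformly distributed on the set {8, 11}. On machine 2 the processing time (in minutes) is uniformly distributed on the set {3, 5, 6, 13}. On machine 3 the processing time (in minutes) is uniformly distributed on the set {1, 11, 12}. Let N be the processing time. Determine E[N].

31/4

E[N | machine 1] = (8+11)/2 = 19/2.
E[N | machine 2] = (3+5+6+13)/4 = 27/4.
E[N | machine 3] = (1+11+12)/3 = 8.
E[N] = (1/4)·(19/2) + (1/2)·(27/4) + (1/4)·(8) = 31/4.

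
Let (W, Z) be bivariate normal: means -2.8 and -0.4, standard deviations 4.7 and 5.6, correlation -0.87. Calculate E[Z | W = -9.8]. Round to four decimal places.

6.8562

For a bivariate normal, E[Z | W=x] = μ_Z + ρ·(σ_Z/σ_W)·(x − μ_W).
E[Z | W=-9.8] = -0.4 + (-0.87)·(5.6/4.7)·(-9.8 − (-2.8)) = -0.4 + (-1.0366)·(-7) = 6.8562.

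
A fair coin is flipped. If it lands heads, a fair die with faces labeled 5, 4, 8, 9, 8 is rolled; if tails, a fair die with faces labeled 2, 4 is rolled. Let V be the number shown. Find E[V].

E[V | heads] = (5+4+8+9+8)/5 = 34/5.
E[V | tails] = (2+4)/2 = 3.
By the law of total expectation,
E[V] = (1/2)·(34/5) + (1/2)·(3) = 49/10.

49/10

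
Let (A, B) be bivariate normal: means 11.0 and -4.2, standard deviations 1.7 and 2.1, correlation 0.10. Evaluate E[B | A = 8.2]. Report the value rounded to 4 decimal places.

-4.5459

The regression of B on A has slope ρ·σ_B/σ_A and passes through (μ_A, μ_B).
E[B | A=8.2] = -4.2 + (0.10)·(2.1/1.7)·(8.2 − (11.0)) = -4.2 + (0.12353)·(-2.8) = -4.5459.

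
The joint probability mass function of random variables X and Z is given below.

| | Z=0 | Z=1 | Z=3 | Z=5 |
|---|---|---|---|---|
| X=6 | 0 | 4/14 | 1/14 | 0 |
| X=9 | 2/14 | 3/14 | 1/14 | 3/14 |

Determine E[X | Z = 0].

9

P(Z = 0) = 1/7.
Σ X·P over the event = 9·(2/14) = 9/7.
E[X | Z = 0] = (9/7) / (1/7) = 9.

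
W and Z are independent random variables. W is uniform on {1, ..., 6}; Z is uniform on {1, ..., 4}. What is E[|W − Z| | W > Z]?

17/7

P(W > Z) = 7/12.
Summing |W−Z|·P(x,y) over outcomes with W > Z gives 17/12.
E[|W − Z| | W > Z] = (17/12) / (7/12) = 17/7.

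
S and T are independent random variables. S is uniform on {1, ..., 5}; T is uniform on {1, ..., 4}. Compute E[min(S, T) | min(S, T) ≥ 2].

8/3

P(min(S, T) ≥ 2) = 3/5.
Summing min(S,T)·P(x,y) over outcomes with min(S, T) ≥ 2 gives 8/5.
E[min(S, T) | min(S, T) ≥ 2] = (8/5) / (3/5) = 8/3.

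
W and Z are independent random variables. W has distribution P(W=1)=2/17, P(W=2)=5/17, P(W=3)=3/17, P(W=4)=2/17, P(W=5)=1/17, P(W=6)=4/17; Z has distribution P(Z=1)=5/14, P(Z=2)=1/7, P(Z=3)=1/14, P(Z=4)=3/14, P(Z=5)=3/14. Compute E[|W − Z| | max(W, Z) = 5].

62/25

P(max(W, Z) = 5) = 25/119.
Summing |W−Z|·P(x,y) over outcomes with max(W, Z) = 5 gives 62/119.
E[|W − Z| | max(W, Z) = 5] = (62/119) / (25/119) = 62/25.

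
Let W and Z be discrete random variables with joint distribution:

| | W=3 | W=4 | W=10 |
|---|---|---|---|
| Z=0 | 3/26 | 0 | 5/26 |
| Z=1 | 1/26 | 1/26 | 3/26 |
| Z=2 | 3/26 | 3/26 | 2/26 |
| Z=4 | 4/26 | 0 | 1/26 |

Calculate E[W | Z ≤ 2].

P(Z ≤ 2) = 21/26.
Σ W·P over the event = 3·(3/26) + 3·(1/26) + 3·(3/26) + 4·(1/26) + 4·(3/26) + 10·(5/26) + 10·(3/26) + 10·(2/26) = 137/26.
E[W | Z ≤ 2] = (137/26) / (21/26) = 137/21.

137/21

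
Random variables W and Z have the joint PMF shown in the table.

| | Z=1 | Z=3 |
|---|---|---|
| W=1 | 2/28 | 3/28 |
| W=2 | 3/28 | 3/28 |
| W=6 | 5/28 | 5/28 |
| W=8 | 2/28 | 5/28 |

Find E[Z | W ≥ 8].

P(W ≥ 8) = 1/4.
Σ Z·P over the event = 1·(2/28) + 3·(5/28) = 17/28.
E[Z | W ≥ 8] = (17/28) / (1/4) = 17/7.

17/7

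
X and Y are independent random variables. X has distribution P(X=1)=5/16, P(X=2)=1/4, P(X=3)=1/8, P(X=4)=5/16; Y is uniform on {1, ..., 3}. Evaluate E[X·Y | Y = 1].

39/16

P(Y = 1) = 1/3.
Summing XY·P(x,y) over outcomes with Y = 1 gives 13/16.
E[X·Y | Y = 1] = (13/16) / (1/3) = 39/16.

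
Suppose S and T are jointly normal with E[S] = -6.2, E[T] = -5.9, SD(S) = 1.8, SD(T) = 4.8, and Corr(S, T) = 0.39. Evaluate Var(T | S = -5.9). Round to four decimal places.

19.5356

For a bivariate normal, Var(T | S=x) = σ_T²(1 − ρ²).
Var(T | S=-5.9) = (4.8)²·(1 − (0.39)²) = 23.04·0.8479 = 19.5356.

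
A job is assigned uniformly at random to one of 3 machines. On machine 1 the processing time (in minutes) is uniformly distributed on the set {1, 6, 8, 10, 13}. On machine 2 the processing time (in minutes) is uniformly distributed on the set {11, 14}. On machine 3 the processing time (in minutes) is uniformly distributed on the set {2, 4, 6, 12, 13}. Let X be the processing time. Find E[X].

E[X | machine 1] = (1+6+8+10+13)/5 = 38/5.
E[X | machine 2] = (11+14)/2 = 25/2.
E[X | machine 3] = (2+4+6+12+13)/5 = 37/5.
By the law of total expectation,
E[X] = (1/3)·(38/5) + (1/3)·(25/2) + (1/3)·(37/5) = 55/6.

55/6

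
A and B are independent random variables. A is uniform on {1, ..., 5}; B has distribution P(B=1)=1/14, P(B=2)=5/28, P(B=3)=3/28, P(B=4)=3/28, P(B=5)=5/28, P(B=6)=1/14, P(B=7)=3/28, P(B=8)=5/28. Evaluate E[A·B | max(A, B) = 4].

102/11

P(max(A, B) = 4) = 11/70.
Summing AB·P(x,y) over outcomes with max(A, B) = 4 gives 51/35.
E[A·B | max(A, B) = 4] = (51/35) / (11/70) = 102/11.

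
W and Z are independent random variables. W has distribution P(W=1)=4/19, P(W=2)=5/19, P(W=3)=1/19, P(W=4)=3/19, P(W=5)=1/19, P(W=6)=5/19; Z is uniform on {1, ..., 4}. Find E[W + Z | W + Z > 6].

P(W + Z > 6) = 15/38.
Summing (W+Z)·P(x,y) over outcomes with W + Z > 6 gives 123/38.
E[W + Z | W + Z > 6] = (123/38) / (15/38) = 41/5.

41/5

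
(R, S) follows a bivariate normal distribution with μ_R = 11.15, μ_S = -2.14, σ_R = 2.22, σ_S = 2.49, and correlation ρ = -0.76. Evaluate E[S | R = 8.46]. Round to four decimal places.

0.1530

For a bivariate normal, E[S | R=x] = μ_S + ρ·(σ_S/σ_R)·(x − μ_R).
E[S | R=8.46] = -2.14 + (-0.76)·(2.49/2.22)·(8.46 − (11.15)) = -2.14 + (-0.85243)·(-2.69) = 0.1530.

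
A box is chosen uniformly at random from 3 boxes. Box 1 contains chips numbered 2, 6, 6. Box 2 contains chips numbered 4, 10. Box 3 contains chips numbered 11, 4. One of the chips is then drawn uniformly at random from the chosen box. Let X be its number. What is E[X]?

115/18

E[X | box 1] = (2+6+6)/3 = 14/3.
E[X | box 2] = (4+10)/2 = 7.
E[X | box 3] = (11+4)/2 = 15/2.
By the law of total expectation,
E[X] = (1/3)·(14/3) + (1/3)·(7) + (1/3)·(15/2) = 115/18.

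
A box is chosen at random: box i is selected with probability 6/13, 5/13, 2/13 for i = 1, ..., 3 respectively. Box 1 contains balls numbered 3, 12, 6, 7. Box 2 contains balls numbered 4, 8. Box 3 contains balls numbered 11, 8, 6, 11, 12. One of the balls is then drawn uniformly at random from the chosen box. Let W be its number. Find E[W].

456/65

E[W | box 1] = (3+12+6+7)/4 = 7.
E[W | box 2] = (4+8)/2 = 6.
E[W | box 3] = (11+8+6+11+12)/5 = 48/5.
By the law of total expectation,
E[W] = (6/13)·(7) + (5/13)·(6) + (2/13)·(48/5) = 456/65.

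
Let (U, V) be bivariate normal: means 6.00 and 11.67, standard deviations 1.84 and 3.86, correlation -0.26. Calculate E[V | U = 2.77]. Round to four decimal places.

The regression of V on U has slope ρ·σ_V/σ_U and passes through (μ_U, μ_V).
E[V | U=2.77] = 11.67 + (-0.26)·(3.86/1.84)·(2.77 − (6.00)) = 11.67 + (-0.545435)·(-3.23) = 13.4318.

13.4318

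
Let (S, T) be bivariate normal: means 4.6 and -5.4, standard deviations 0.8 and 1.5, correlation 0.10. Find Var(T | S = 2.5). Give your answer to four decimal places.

The conditional variance in a bivariate normal is σ_T²(1 − ρ²), independent of x.
Var(T | S=2.5) = (1.5)²·(1 − (0.10)²) = 2.25·0.99 = 2.2275.

2.2275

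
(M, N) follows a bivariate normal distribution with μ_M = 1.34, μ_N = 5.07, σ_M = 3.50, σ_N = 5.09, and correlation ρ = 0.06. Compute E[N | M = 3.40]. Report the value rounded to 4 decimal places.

5.2497

The regression of N on M has slope ρ·σ_N/σ_M and passes through (μ_M, μ_N).
E[N | M=3.40] = 5.07 + (0.06)·(5.09/3.50)·(3.40 − (1.34)) = 5.07 + (0.087257)·(2.06) = 5.2497.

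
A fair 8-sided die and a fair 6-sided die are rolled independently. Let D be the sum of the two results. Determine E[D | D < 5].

P(D < 5) = 1/8.
Σ over the event: 2·1/48 + 3·1/24 + 4·1/16 = 5/12.
E[D | D < 5] = (5/12) / (1/8) = 10/3.

10/3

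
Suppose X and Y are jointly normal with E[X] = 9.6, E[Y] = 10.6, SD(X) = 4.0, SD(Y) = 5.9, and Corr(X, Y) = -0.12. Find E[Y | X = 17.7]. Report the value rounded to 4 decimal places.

9.1663

The regression of Y on X has slope ρ·σ_Y/σ_X and passes through (μ_X, μ_Y).
E[Y | X=17.7] = 10.6 + (-0.12)·(5.9/4.0)·(17.7 − (9.6)) = 10.6 + (-0.177)·(8.1) = 9.1663.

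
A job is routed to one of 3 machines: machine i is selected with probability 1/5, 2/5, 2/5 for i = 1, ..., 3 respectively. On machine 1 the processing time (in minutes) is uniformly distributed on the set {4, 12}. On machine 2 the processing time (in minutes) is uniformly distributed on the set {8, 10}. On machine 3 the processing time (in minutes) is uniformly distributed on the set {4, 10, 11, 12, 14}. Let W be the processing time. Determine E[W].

E[W | machine 1] = (4+12)/2 = 8.
E[W | machine 2] = (8+10)/2 = 9.
E[W | machine 3] = (4+10+11+12+14)/5 = 51/5.
E[W] = (1/5)·(8) + (2/5)·(9) + (2/5)·(51/5) = 232/25.

232/25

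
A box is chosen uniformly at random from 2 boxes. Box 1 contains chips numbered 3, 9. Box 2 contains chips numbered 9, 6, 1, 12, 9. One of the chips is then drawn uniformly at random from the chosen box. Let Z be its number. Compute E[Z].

67/10

E[Z | box 1] = (3+9)/2 = 6.
E[Z | box 2] = (9+6+1+12+9)/5 = 37/5.
E[Z] = (1/2)·(6) + (1/2)·(37/5) = 67/10.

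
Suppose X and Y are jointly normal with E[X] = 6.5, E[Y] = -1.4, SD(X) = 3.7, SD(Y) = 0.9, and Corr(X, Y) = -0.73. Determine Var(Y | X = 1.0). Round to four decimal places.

0.3784

The conditional variance in a bivariate normal is σ_Y²(1 − ρ²), independent of x.
Var(Y | X=1.0) = (0.9)²·(1 − (-0.73)²) = 0.81·0.4671 = 0.3784.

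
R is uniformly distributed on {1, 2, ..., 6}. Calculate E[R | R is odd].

Given R is odd, R is equally likely to be any of {1, 3, 5}.
E[R | R is odd] = (1 + 3 + 5) / 3 = 3.

3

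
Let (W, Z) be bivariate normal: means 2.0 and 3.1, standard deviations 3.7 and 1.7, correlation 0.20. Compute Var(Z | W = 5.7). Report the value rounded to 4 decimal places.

For a bivariate normal, Var(Z | W=x) = σ_Z²(1 − ρ²).
Var(Z | W=5.7) = (1.7)²·(1 − (0.20)²) = 2.89·0.96 = 2.7744.

2.7744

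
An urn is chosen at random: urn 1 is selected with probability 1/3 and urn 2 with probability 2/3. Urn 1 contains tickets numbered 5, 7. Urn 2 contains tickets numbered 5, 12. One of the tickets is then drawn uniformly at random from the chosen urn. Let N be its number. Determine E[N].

23/3

E[N | urn 1] = (5+7)/2 = 6.
E[N | urn 2] = (5+12)/2 = 17/2.
By the law of total expectation,
E[N] = (1/3)·(6) + (2/3)·(17/2) = 23/3.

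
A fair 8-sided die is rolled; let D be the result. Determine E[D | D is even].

5

Given D is even, D is equally likely to be any of {2, 4, 6, 8}.
E[D | D is even] = (2 + 4 + 6 + 8) / 4 = 5.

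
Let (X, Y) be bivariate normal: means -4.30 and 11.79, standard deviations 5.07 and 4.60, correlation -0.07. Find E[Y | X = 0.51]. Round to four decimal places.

The regression of Y on X has slope ρ·σ_Y/σ_X and passes through (μ_X, μ_Y).
E[Y | X=0.51] = 11.79 + (-0.07)·(4.60/5.07)·(0.51 − (-4.30)) = 11.79 + (-0.063511)·(4.81) = 11.4845.

11.4845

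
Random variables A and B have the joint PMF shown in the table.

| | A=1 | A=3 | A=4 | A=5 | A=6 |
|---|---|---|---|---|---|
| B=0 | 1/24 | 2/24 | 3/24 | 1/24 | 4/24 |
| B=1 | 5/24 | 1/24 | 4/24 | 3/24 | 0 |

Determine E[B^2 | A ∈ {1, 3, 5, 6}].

9/17

P(A ∈ {1, 3, 5, 6}) = 17/24.
Σ B^2·P over the event = 0·(1/24) + 1·(5/24) + 0·(2/24) + 1·(1/24) + 0·(1/24) + 1·(3/24) + 0·(4/24) = 3/8.
E[B^2 | A ∈ {1, 3, 5, 6}] = (3/8) / (17/24) = 9/17.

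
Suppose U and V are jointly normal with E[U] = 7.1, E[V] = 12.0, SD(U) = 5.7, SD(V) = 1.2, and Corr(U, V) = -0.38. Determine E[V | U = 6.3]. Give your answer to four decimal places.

For a bivariate normal, E[V | U=x] = μ_V + ρ·(σ_V/σ_U)·(x − μ_U).
E[V | U=6.3] = 12.0 + (-0.38)·(1.2/5.7)·(6.3 − (7.1)) = 12.0 + (-0.08)·(-0.8) = 12.0640.

12.0640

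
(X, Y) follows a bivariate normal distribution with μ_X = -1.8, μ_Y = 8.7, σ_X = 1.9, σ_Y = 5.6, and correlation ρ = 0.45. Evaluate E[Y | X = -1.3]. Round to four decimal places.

9.3632

The regression of Y on X has slope ρ·σ_Y/σ_X and passes through (μ_X, μ_Y).
E[Y | X=-1.3] = 8.7 + (0.45)·(5.6/1.9)·(-1.3 − (-1.8)) = 8.7 + (1.3263)·(0.5) = 9.3632.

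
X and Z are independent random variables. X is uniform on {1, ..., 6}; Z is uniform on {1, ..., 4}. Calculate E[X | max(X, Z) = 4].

22/7

P(max(X, Z) = 4) = 7/24.
Summing X·P(x,y) over outcomes with max(X, Z) = 4 gives 11/12.
E[X | max(X, Z) = 4] = (11/12) / (7/24) = 22/7.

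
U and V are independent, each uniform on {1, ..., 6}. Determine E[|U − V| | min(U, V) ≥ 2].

P(min(U, V) ≥ 2) = 25/36.
Summing |U−V|·P(x,y) over outcomes with min(U, V) ≥ 2 gives 10/9.
E[|U − V| | min(U, V) ≥ 2] = (10/9) / (25/36) = 8/5.

8/5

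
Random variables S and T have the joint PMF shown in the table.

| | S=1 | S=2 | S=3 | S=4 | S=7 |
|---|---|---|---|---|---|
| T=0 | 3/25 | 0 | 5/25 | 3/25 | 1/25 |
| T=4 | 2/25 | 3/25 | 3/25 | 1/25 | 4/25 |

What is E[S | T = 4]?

P(T = 4) = 13/25.
Summing S·P(S=x,T=y) over the conditioning event gives 49/25.
E[S | T = 4] = (49/25) / (13/25) = 49/13.

49/13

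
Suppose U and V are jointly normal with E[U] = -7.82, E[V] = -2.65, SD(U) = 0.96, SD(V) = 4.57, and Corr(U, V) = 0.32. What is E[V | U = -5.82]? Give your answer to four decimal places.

For a bivariate normal, E[V | U=x] = μ_V + ρ·(σ_V/σ_U)·(x − μ_U).
E[V | U=-5.82] = -2.65 + (0.32)·(4.57/0.96)·(-5.82 − (-7.82)) = -2.65 + (1.52333)·(2) = 0.3967.

0.3967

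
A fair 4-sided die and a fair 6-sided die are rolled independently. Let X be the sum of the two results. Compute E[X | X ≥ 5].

P(X ≥ 5) = 3/4.
Σ over the event: 5·1/6 + 6·1/6 + 7·1/6 + 8·1/8 + 9·1/12 + 10·1/24 = 31/6.
E[X | X ≥ 5] = (31/6) / (3/4) = 62/9.

62/9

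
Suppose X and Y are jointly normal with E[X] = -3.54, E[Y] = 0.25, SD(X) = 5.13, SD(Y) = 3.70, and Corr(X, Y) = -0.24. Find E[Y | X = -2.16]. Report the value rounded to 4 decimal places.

0.0111

The regression of Y on X has slope ρ·σ_Y/σ_X and passes through (μ_X, μ_Y).
E[Y | X=-2.16] = 0.25 + (-0.24)·(3.70/5.13)·(-2.16 − (-3.54)) = 0.25 + (-0.1731)·(1.38) = 0.0111.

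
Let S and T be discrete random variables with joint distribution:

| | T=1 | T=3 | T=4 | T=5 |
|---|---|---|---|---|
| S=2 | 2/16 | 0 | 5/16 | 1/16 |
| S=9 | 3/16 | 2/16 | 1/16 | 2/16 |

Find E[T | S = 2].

27/8

P(S = 2) = 1/2.
Summing T·P(S=x,T=y) over the conditioning event gives 27/16.
E[T | S = 2] = (27/16) / (1/2) = 27/8.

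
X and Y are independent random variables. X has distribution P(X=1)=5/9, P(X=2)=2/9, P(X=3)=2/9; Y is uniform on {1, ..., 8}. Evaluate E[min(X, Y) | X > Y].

4/3

P(X > Y) = 1/12.
Summing min(X,Y)·P(x,y) over outcomes with X > Y gives 1/9.
E[min(X, Y) | X > Y] = (1/9) / (1/12) = 4/3.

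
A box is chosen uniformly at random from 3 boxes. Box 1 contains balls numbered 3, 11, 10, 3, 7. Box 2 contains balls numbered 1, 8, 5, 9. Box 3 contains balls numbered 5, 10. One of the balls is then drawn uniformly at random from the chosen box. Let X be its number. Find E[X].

401/60

E[X | box 1] = (3+11+10+3+7)/5 = 34/5.
E[X | box 2] = (1+8+5+9)/4 = 23/4.
E[X | box 3] = (5+10)/2 = 15/2.
By the law of total expectation,
E[X] = (1/3)·(34/5) + (1/3)·(23/4) + (1/3)·(15/2) = 401/60.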